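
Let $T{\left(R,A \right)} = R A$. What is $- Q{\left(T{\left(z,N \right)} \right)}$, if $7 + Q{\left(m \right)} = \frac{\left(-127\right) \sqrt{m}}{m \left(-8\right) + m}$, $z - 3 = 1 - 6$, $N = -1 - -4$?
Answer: $7 + \frac{127 i \sqrt{6}}{42} \approx 7.0 + 7.4068 i$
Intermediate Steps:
$N = 3$ ($N = -1 + 4 = 3$)
$z = -2$ ($z = 3 + \left(1 - 6\right) = 3 - 5 = -2$)
$T{\left(R,A \right)} = A R$
$Q{\left(m \right)} = -7 + \frac{127}{7 \sqrt{m}}$ ($Q{\left(m \right)} = -7 + \frac{\left(-127\right) \sqrt{m}}{m \left(-8\right) + m} = -7 + \frac{\left(-127\right) \sqrt{m}}{- 8 m + m} = -7 + \frac{\left(-127\right) \sqrt{m}}{\left(-7\right) m} = -7 + - 127 \sqrt{m} \left(- \frac{1}{7 m}\right) = -7 + \frac{127}{7 \sqrt{m}}$)
$- Q{\left(T{\left(z,N \right)} \right)} = - (-7 + \frac{127}{7 i \sqrt{6}}) = - (-7 + \frac{127 \left(- \frac{i \sqrt{6}}{6}\right)}{7}) = - (-7 - \frac{127 i \sqrt{6}}{42}) = 7 + \frac{127 i \sqrt{6}}{42}$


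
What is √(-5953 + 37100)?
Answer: √31147 ≈ 176.49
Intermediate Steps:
√(-5953 + 37100) = √31147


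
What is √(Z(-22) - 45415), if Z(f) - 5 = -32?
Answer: I*√45442 ≈ 213.17*I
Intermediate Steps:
Z(f) = -27 (Z(f) = 5 - 32 = -27)
√(Z(-22) - 45415) = √(-27 - 45415) = √(-45442) = I*√45442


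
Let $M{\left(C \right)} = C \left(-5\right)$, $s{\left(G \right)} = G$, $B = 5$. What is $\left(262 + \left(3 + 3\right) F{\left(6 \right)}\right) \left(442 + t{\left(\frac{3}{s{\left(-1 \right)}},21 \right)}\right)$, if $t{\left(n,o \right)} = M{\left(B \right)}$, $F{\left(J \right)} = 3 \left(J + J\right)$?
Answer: $199326$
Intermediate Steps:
$F{\left(J \right)} = 6 J$ ($F{\left(J \right)} = 3 \cdot 2 J = 6 J$)
$M{\left(C \right)} = - 5 C$
$t{\left(n,o \right)} = -25$ ($t{\left(n,o \right)} = \left(-5\right) 5 = -25$)
$\left(262 + \left(3 + 3\right) F{\left(6 \right)}\right) \left(442 + t{\left(\frac{3}{s{\left(-1 \right)}},21 \right)}\right) = \left(262 + \left(3 + 3\right) 6 \cdot 6\right) \left(442 - 25\right) = \left(262 + 6 \cdot 36\right) 417 = \left(262 + 216\right) 417 = 478 \cdot 417 = 199326$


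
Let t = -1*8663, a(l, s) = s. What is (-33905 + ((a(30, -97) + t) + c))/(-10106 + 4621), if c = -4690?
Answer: 9471/1097 ≈ 8.6335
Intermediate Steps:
t = -8663
(-33905 + ((a(30, -97) + t) + c))/(-10106 + 4621) = (-33905 + ((-97 - 8663) - 4690))/(-10106 + 4621) = (-33905 + (-8760 - 4690))/(-5485) = (-33905 - 13450)*(-1/5485) = -47355*(-1/5485) = 9471/1097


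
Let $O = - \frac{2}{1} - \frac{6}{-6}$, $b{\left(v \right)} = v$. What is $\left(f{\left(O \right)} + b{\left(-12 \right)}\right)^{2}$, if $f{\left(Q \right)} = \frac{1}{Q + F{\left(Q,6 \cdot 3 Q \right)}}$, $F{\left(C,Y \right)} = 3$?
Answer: $\frac{529}{4} \approx 132.25$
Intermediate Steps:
$O = -1$ ($O = \left(-2\right) 1 - -1 = -2 + 1 = -1$)
$f{\left(Q \right)} = \frac{1}{3 + Q}$ ($f{\left(Q \right)} = \frac{1}{Q + 3} = \frac{1}{3 + Q}$)
$\left(f{\left(O \right)} + b{\left(-12 \right)}\right)^{2} = \left(\frac{1}{3 - 1} - 12\right)^{2} = \left(\frac{1}{2} - 12\right)^{2} = \left(- \frac{23}{2}\right)^{2} = \frac{529}{4}$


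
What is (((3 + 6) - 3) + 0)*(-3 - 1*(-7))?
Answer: 24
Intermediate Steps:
(((3 + 6) - 3) + 0)*(-3 - 1*(-7)) = ((9 - 3) + 0)*(-3 + 7) = (6 + 0)*4 = 6*4 = 24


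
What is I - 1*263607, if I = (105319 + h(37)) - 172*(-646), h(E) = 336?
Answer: -46840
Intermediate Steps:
I = 216767 (I = (105319 + 336) - 172*(-646) = 105655 - 1*(-111112) = 105655 + 111112 = 216767)
I - 1*263607 = 216767 - 1*263607 = 216767 - 263607 = -46840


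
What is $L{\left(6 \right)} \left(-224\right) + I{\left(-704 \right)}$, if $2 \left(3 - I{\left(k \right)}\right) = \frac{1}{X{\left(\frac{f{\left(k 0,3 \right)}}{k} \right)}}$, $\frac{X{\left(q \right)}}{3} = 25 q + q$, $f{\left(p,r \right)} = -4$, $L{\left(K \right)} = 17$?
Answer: $- \frac{148439}{39} \approx -3806.1$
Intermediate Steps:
$X{\left(q \right)} = 78 q$ ($X{\left(q \right)} = 3 \left(25 q + q\right) = 3 \cdot 26 q = 78 q$)
$I{\left(k \right)} = 3 + \frac{k}{624}$ ($I{\left(k \right)} = 3 - \frac{1}{2 \cdot 78 \left(- \frac{4}{k}\right)} = 3 - \frac{1}{2 \left(- \frac{312}{k}\right)} = 3 - \frac{\left(- \frac{1}{312}\right) k}{2} = 3 + \frac{k}{624}$)
$L{\left(6 \right)} \left(-224\right) + I{\left(-704 \right)} = 17 \left(-224\right) + \left(3 + \frac{1}{624} \left(-704\right)\right) = -3808 + \left(3 - \frac{44}{39}\right) = -3808 + \frac{73}{39} = - \frac{148439}{39}$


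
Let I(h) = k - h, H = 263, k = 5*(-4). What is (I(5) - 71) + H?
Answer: 167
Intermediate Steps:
k = -20
I(h) = -20 - h
(I(5) - 71) + H = ((-20 - 1*5) - 71) + 263 = ((-20 - 5) - 71) + 263 = (-25 - 71) + 263 = -96 + 263 = 167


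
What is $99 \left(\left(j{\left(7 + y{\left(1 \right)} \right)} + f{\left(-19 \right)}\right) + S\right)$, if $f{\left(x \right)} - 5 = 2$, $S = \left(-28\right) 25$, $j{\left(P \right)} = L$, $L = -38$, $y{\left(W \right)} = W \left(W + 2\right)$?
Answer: $-72369$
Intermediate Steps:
$y{\left(W \right)} = W \left(2 + W\right)$
$j{\left(P \right)} = -38$
$S = -700$
$f{\left(x \right)} = 7$ ($f{\left(x \right)} = 5 + 2 = 7$)
$99 \left(\left(j{\left(7 + y{\left(1 \right)} \right)} + f{\left(-19 \right)}\right) + S\right) = 99 \left(\left(-38 + 7\right) - 700\right) = 99 \left(-31 - 700\right) = 99 \left(-731\right) = -72369$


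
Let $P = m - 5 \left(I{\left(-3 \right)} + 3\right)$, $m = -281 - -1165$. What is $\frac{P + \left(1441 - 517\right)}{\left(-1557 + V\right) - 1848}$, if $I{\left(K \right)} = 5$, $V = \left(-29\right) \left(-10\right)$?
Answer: $- \frac{1768}{3115} \approx -0.56758$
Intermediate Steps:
$V = 290$
$m = 884$ ($m = -281 + 1165 = 884$)
$P = 844$ ($P = 884 - 5 \left(5 + 3\right) = 884 - 40 = 844$)
$\frac{P + \left(1441 - 517\right)}{\left(-1557 + V\right) - 1848} = \frac{844 + \left(1441 - 517\right)}{\left(-1557 + 290\right) - 1848} = \frac{844 + 924}{-1267 - 1848} = \frac{1768}{-3115} = 1768 \left(- \frac{1}{3115}\right) = - \frac{1768}{3115}$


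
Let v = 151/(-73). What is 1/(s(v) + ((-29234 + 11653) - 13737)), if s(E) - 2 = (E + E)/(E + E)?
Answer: -1/31315 ≈ -3.1934e-5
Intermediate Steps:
v = -151/73 (v = 151*(-1/73) = -151/73 ≈ -2.0685)
s(E) = 3 (s(E) = 2 + (E + E)/(E + E) = 2 + (2*E)/((2*E)) = 2 + (2*E)*(1/(2*E)) = 2 + 1 = 3)
1/(s(v) + ((-29234 + 11653) - 13737)) = 1/(3 + ((-29234 + 11653) - 13737)) = 1/(3 + (-17581 - 13737)) = 1/(3 - 31318) = 1/(-31315) = -1/31315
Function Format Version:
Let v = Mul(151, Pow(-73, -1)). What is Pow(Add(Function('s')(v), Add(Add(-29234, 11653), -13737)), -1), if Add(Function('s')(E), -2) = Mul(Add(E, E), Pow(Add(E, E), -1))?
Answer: Rational(-1, 31315) ≈ -3.1934e-5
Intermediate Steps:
v = Rational(-151, 73) (v = Mul(151, Rational(-1, 73)) = Rational(-151, 73) ≈ -2.0685)
Function('s')(E) = 3 (Function('s')(E) = Add(2, Mul(Add(E, E), Pow(Add(E, E), -1))) = Add(2, Mul(Mul(2, E), Pow(Mul(2, E), -1))) = Add(2, Mul(Mul(2, E), Mul(Rational(1, 2), Pow(E, -1)))) = Add(2, 1) = 3)
Pow(Add(Function('s')(v), Add(Add(-29234, 11653), -13737)), -1) = Pow(Add(3, Add(Add(-29234, 11653), -13737)), -1) = Pow(Add(3, Add(-17581, -13737)), -1) = Pow(Add(3, -31318), -1) = Pow(-31315, -1) = Rational(-1, 31315)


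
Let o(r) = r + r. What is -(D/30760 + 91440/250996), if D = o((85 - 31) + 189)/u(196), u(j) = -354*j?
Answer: -8131494427731/22320361451360 ≈ -0.36431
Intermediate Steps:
o(r) = 2*r
D = -81/11564 (D = (2*((85 - 31) + 189))/((-354*196)) = (2*(54 + 189))/(-69384) = (2*243)*(-1/69384) = 486*(-1/69384) = -81/11564 ≈ -0.0070045)
-(D/30760 + 91440/250996) = -(-81/11564/30760 + 91440/250996) = -(-81/11564*1/30760 + 91440*(1/250996)) = -(-81/355708640 + 22860/62749) = -1*8131494427731/22320361451360 = -8131494427731/22320361451360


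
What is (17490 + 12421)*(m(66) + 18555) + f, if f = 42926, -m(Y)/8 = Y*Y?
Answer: -487296997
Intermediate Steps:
m(Y) = -8*Y² (m(Y) = -8*Y*Y = -8*Y²)
(17490 + 12421)*(m(66) + 18555) + f = (17490 + 12421)*(-8*66² + 18555) + 42926 = 29911*(-8*4356 + 18555) + 42926 = 29911*(-34848 + 18555) + 42926 = 29911*(-16293) + 42926 = -487339923 + 42926 = -487296997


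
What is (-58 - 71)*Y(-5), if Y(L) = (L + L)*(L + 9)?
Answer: 5160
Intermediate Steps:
Y(L) = 2*L*(9 + L) (Y(L) = (2*L)*(9 + L) = 2*L*(9 + L))
(-58 - 71)*Y(-5) = (-58 - 71)*(2*(-5)*(9 - 5)) = -258*(-5)*4 = -129*(-40) = 5160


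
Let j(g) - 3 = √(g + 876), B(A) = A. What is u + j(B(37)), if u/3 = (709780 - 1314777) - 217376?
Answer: -2467116 + √913 ≈ -2.4671e+6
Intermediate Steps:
j(g) = 3 + √(876 + g) (j(g) = 3 + √(g + 876) = 3 + √(876 + g))
u = -2467119 (u = 3*((709780 - 1314777) - 217376) = 3*(-604997 - 217376) = 3*(-822373) = -2467119)
u + j(B(37)) = -2467119 + (3 + √(876 + 37)) = -2467119 + (3 + √913) = -2467116 + √913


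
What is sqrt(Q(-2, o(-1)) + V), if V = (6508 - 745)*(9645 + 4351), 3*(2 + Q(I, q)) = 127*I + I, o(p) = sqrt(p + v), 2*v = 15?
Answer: sqrt(725929746)/3 ≈ 8981.0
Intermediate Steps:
v = 15/2 (v = (1/2)*15 = 15/2 ≈ 7.5000)
o(p) = sqrt(15/2 + p) (o(p) = sqrt(p + 15/2) = sqrt(15/2 + p))
Q(I, q) = -2 + 128*I/3 (Q(I, q) = -2 + (127*I + I)/3 = -2 + (128*I)/3 = -2 + 128*I/3)
V = 80658948 (V = 5763*13996 = 80658948)
sqrt(Q(-2, o(-1)) + V) = sqrt((-2 + (128/3)*(-2)) + 80658948) = sqrt((-2 - 256/3) + 80658948) = sqrt(-262/3 + 80658948) = sqrt(241976582/3) = sqrt(725929746)/3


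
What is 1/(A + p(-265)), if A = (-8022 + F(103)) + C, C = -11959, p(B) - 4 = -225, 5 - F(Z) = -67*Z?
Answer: -1/13296 ≈ -7.5211e-5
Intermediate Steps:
F(Z) = 5 + 67*Z (F(Z) = 5 - (-67)*Z = 5 + 67*Z)
p(B) = -221 (p(B) = 4 - 225 = -221)
A = -13075 (A = (-8022 + (5 + 67*103)) - 11959 = (-8022 + (5 + 6901)) - 11959 = (-8022 + 6906) - 11959 = -1116 - 11959 = -13075)
1/(A + p(-265)) = 1/(-13075 - 221) = 1/(-13296) = -1/13296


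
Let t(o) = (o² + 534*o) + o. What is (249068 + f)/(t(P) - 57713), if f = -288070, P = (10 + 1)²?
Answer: -39002/21663 ≈ -1.8004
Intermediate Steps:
P = 121 (P = 11² = 121)
t(o) = o² + 535*o
(249068 + f)/(t(P) - 57713) = (249068 - 288070)/(121*(535 + 121) - 57713) = -39002/(121*656 - 57713) = -39002/(79376 - 57713) = -39002/21663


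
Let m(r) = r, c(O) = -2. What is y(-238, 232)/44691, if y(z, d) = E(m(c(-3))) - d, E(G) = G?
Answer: -78/14897 ≈ -0.0052360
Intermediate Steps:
y(z, d) = -2 - d
y(-238, 232)/44691 = (-2 - 1*232)/44691 = (-2 - 232)*(1/44691) = -234*1/44691 = -78/14897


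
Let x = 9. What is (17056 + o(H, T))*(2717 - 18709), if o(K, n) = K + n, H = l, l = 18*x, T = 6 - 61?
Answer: -274470696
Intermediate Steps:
T = -55
l = 162 (l = 18*9 = 162)
H = 162
(17056 + o(H, T))*(2717 - 18709) = (17056 + (162 - 55))*(2717 - 18709) = (17056 + 107)*(-15992) = 17163*(-15992) = -274470696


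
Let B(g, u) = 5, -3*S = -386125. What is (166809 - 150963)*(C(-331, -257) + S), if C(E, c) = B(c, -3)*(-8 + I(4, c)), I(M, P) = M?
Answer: 2039195330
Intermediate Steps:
S = 386125/3 (S = -⅓*(-386125) = 386125/3 ≈ 1.2871e+5)
C(E, c) = -20 (C(E, c) = 5*(-8 + 4) = 5*(-4) = -20)
(166809 - 150963)*(C(-331, -257) + S) = (166809 - 150963)*(-20 + 386125/3) = 15846*(386065/3) = 2039195330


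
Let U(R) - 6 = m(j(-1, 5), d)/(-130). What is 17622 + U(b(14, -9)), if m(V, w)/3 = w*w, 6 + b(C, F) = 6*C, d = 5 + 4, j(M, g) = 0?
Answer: 2291397/130 ≈ 17626.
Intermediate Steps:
d = 9
b(C, F) = -6 + 6*C
m(V, w) = 3*w**2 (m(V, w) = 3*(w*w) = 3*w**2)
U(R) = 537/130 (U(R) = 6 + (3*9**2)/(-130) = 6 + (3*81)*(-1/130) = 6 + 243*(-1/130) = 6 - 243/130 = 537/130)
17622 + U(b(14, -9)) = 17622 + 537/130 = 2291397/130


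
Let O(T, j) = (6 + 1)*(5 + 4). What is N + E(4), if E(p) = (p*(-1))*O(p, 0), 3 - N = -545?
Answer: 296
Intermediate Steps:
N = 548 (N = 3 - 1*(-545) = 3 + 545 = 548)
O(T, j) = 63 (O(T, j) = 7*9 = 63)
E(p) = -63*p (E(p) = (p*(-1))*63 = -p*63 = -63*p)
N + E(4) = 548 - 63*4 = 548 - 252 = 296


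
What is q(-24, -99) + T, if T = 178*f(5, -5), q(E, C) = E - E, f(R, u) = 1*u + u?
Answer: -1780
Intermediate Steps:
f(R, u) = 2*u (f(R, u) = u + u = 2*u)
q(E, C) = 0
T = -1780 (T = 178*(2*(-5)) = 178*(-10) = -1780)
q(-24, -99) + T = 0 - 1780 = -1780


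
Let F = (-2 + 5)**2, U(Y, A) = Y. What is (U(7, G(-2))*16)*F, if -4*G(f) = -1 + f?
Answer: 1008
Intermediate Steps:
G(f) = 1/4 - f/4 (G(f) = -(-1 + f)/4 = 1/4 - f/4)
F = 9 (F = 3**2 = 9)
(U(7, G(-2))*16)*F = (7*16)*9 = 112*9 = 1008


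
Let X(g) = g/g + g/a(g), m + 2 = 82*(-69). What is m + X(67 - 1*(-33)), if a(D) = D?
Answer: -5658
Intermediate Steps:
m = -5660 (m = -2 + 82*(-69) = -2 - 5658 = -5660)
X(g) = 2 (X(g) = g/g + g/g = 1 + 1 = 2)
m + X(67 - 1*(-33)) = -5660 + 2 = -5658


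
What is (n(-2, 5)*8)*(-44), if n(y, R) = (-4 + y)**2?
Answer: -12672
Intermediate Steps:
(n(-2, 5)*8)*(-44) = ((-4 - 2)**2*8)*(-44) = ((-6)**2*8)*(-44) = (36*8)*(-44) = 288*(-44) = -12672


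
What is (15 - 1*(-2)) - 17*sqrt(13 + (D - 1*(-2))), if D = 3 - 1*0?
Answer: 17 - 51*sqrt(2) ≈ -55.125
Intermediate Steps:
D = 3 (D = 3 + 0 = 3)
(15 - 1*(-2)) - 17*sqrt(13 + (D - 1*(-2))) = (15 - 1*(-2)) - 17*sqrt(13 + (3 - 1*(-2))) = (15 + 2) - 17*sqrt(13 + (3 + 2)) = 17 - 17*sqrt(13 + 5) = 17 - 51*sqrt(2)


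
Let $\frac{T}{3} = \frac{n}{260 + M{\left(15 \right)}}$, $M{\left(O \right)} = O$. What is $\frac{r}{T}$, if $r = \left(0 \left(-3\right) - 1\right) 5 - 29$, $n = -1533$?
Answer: $\frac{9350}{4599} \approx 2.0331$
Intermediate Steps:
$r = -34$ ($r = \left(0 - 1\right) 5 - 29 = \left(-1\right) 5 - 29 = -5 - 29 = -34$)
$T = - \frac{4599}{275}$ ($T = 3 \left(- \frac{1533}{260 + 15}\right) = 3 \left(- \frac{1533}{275}\right) = - \frac{4599}{275} \approx -16.724$)
$\frac{r}{T} = - \frac{34}{- \frac{4599}{275}} = \left(-34\right) \left(- \frac{275}{4599}\right) = \frac{9350}{4599}$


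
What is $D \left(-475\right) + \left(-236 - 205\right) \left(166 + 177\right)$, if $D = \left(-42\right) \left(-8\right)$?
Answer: $-310863$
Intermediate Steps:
$D = 336$
$D \left(-475\right) + \left(-236 - 205\right) \left(166 + 177\right) = 336 \left(-475\right) + \left(-236 - 205\right) \left(166 + 177\right) = -159600 - 151263 = -310863$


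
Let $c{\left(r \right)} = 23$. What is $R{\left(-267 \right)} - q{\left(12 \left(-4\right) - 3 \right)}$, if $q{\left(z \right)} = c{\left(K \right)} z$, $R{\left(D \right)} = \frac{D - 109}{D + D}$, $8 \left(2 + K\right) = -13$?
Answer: $\frac{313379}{267} \approx 1173.7$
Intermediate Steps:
$K = - \frac{29}{8}$ ($K = -2 + \frac{1}{8} \left(-13\right) = -2 - \frac{13}{8} = - \frac{29}{8} \approx -3.625$)
$R{\left(D \right)} = \frac{-109 + D}{2 D}$
$q{\left(z \right)} = 23 z$
$R{\left(-267 \right)} - q{\left(12 \left(-4\right) - 3 \right)} = \frac{-109 - 267}{2 \left(-267\right)} - 23 \left(12 \left(-4\right) - 3\right) = \frac{1}{2} \left(- \frac{1}{267}\right) \left(-376\right) - 23 \left(-48 - 3\right) = \frac{188}{267} - 23 \left(-51\right) = \frac{188}{267} - -1173 = \frac{188}{267} + 1173 = \frac{313379}{267}$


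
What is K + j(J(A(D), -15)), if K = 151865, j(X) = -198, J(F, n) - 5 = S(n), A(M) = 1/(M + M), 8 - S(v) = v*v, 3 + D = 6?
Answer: 151667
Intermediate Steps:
D = 3 (D = -3 + 6 = 3)
S(v) = 8 - v**2 (S(v) = 8 - v*v = 8 - v**2)
A(M) = 1/(2*M)
J(F, n) = 13 - n**2 (J(F, n) = 5 + (8 - n**2) = 13 - n**2)
K + j(J(A(D), -15)) = 151865 - 198 = 151667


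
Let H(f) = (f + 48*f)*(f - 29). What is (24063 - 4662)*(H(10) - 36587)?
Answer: -890447697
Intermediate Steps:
H(f) = 49*f*(-29 + f) (H(f) = (49*f)*(-29 + f) = 49*f*(-29 + f))
(24063 - 4662)*(H(10) - 36587) = (24063 - 4662)*(49*10*(-29 + 10) - 36587) = 19401*(49*10*(-19) - 36587) = 19401*(-9310 - 36587) = 19401*(-45897) = -890447697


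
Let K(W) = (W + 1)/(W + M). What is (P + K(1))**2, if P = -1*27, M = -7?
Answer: 6724/9 ≈ 747.11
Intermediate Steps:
K(W) = (1 + W)/(-7 + W) (K(W) = (W + 1)/(W - 7) = (1 + W)/(-7 + W))
P = -27
(P + K(1))**2 = (-27 + (1 + 1)/(-7 + 1))**2 = (-27 + 2/(-6))**2 = (-27 - 1/6*2)**2 = (-27 - 1/3)**2 = (-82/3)**2 = 6724/9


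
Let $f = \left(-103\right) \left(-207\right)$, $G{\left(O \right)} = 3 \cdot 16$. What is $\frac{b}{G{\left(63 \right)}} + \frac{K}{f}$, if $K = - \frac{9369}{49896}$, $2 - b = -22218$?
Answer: $\frac{18239475523}{39401208} \approx 462.92$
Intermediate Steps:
$G{\left(O \right)} = 48$
$b = 22220$ ($b = 2 - -22218 = 2 + 22218 = 22220$)
$f = 21321$
$K = - \frac{347}{1848}$ ($K = \left(-9369\right) \frac{1}{49896} = - \frac{347}{1848} \approx -0.18777$)
$\frac{b}{G{\left(63 \right)}} + \frac{K}{f} = \frac{22220}{48} - \frac{347}{1848 \cdot 21321} = 22220 \cdot \frac{1}{48} - \frac{347}{39401208} = \frac{5555}{12} - \frac{347}{39401208} = \frac{18239475523}{39401208}$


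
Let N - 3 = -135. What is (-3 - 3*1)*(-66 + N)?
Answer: 1188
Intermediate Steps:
N = -132 (N = 3 - 135 = -132)
(-3 - 3*1)*(-66 + N) = (-3 - 3*1)*(-66 - 132) = (-3 - 3)*(-198) = -6*(-198) = 1188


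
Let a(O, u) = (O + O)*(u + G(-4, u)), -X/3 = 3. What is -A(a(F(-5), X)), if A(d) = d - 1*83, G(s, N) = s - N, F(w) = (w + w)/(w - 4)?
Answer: 827/9 ≈ 91.889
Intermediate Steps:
F(w) = 2*w/(-4 + w) (F(w) = (2*w)/(-4 + w) = 2*w/(-4 + w))
X = -9 (X = -3*3 = -9)
a(O, u) = -8*O (a(O, u) = (O + O)*(u + (-4 - u)) = (2*O)*(-4) = -8*O)
A(d) = -83 + d (A(d) = d - 83 = -83 + d)
-A(a(F(-5), X)) = -(-83 - 16*(-5)/(-4 - 5)) = -(-83 - 16*(-5)/(-9)) = -(-83 - 16*(-5)*(-1)/9) = -(-83 - 8*10/9) = -(-83 - 80/9) = -1*(-827/9) = 827/9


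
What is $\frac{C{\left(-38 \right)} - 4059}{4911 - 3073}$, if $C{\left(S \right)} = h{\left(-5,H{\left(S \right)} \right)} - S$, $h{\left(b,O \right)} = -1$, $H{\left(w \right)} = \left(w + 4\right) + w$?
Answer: $- \frac{2011}{919} \approx -2.1882$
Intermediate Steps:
$H{\left(w \right)} = 4 + 2 w$ ($H{\left(w \right)} = \left(4 + w\right) + w = 4 + 2 w$)
$C{\left(S \right)} = -1 - S$
$\frac{C{\left(-38 \right)} - 4059}{4911 - 3073} = \frac{\left(-1 - -38\right) - 4059}{4911 - 3073} = \frac{\left(-1 + 38\right) - 4059}{1838} = \left(37 - 4059\right) \frac{1}{1838} = \left(-4022\right) \frac{1}{1838} = - \frac{2011}{919}$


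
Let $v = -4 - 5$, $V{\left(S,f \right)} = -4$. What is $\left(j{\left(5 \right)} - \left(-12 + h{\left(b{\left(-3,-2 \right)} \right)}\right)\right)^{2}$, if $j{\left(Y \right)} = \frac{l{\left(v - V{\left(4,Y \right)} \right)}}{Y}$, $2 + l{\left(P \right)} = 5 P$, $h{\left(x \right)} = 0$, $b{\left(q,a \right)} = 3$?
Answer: $\frac{1089}{25} \approx 43.56$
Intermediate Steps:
$v = -9$
$l{\left(P \right)} = -2 + 5 P$
$j{\left(Y \right)} = - \frac{27}{Y}$ ($j{\left(Y \right)} = \frac{-2 + 5 \left(-9 - -4\right)}{Y} = \frac{-2 + 5 \left(-9 + 4\right)}{Y} = \frac{-2 + 5 \left(-5\right)}{Y} = \frac{-2 - 25}{Y} = - \frac{27}{Y}$)
$\left(j{\left(5 \right)} - \left(-12 + h{\left(b{\left(-3,-2 \right)} \right)}\right)\right)^{2} = \left(- \frac{27}{5} + \left(12 - 0\right)\right)^{2} = \left(\left(-27\right) \frac{1}{5} + \left(12 + 0\right)\right)^{2} = \left(- \frac{27}{5} + 12\right)^{2} = \left(\frac{33}{5}\right)^{2} = \frac{1089}{25}$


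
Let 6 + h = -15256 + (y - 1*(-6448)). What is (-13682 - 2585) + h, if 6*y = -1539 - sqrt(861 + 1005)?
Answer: -50675/2 - sqrt(1866)/6 ≈ -25345.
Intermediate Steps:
y = -513/2 - sqrt(1866)/6 (y = (-1539 - sqrt(861 + 1005))/6 = (-1539 - sqrt(1866))/6 = -513/2 - sqrt(1866)/6 ≈ -263.70)
h = -18141/2 - sqrt(1866)/6 (h = -6 + (-15256 + ((-513/2 - sqrt(1866)/6) - 1*(-6448))) = -6 + (-15256 + ((-513/2 - sqrt(1866)/6) + 6448)) = -6 + (-15256 + (12383/2 - sqrt(1866)/6)) = -6 + (-18129/2 - sqrt(1866)/6) = -18141/2 - sqrt(1866)/6 ≈ -9077.7)
(-13682 - 2585) + h = (-13682 - 2585) + (-18141/2 - sqrt(1866)/6) = -16267 + (-18141/2 - sqrt(1866)/6) = -50675/2 - sqrt(1866)/6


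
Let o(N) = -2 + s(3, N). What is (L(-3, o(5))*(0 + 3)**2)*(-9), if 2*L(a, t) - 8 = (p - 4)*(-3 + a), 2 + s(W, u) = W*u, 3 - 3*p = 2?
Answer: -1215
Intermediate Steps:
p = 1/3 (p = 1 - 1/3*2 = 1 - 2/3 = 1/3 ≈ 0.33333)
s(W, u) = -2 + W*u
o(N) = -4 + 3*N (o(N) = -2 + (-2 + 3*N) = -4 + 3*N)
L(a, t) = 19/2 - 11*a/6 (L(a, t) = 4 + ((1/3 - 4)*(-3 + a))/2 = 4 + (-11*(-3 + a)/3)/2 = 4 + (11 - 11*a/3)/2 = 4 + (11/2 - 11*a/6) = 19/2 - 11*a/6)
(L(-3, o(5))*(0 + 3)**2)*(-9) = ((19/2 - 11/6*(-3))*(0 + 3)**2)*(-9) = ((19/2 + 11/2)*3**2)*(-9) = (15*9)*(-9) = 135*(-9) = -1215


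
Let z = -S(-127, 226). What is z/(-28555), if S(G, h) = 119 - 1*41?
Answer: 78/28555 ≈ 0.0027316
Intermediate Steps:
S(G, h) = 78 (S(G, h) = 119 - 41 = 78)
z = -78 (z = -1*78 = -78)
z/(-28555) = -78/(-28555) = -78*(-1/28555) = 78/28555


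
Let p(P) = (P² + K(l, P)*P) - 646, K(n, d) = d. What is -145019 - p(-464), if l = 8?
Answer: -574965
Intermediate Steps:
p(P) = -646 + 2*P² (p(P) = (P² + P*P) - 646 = (P² + P²) - 646 = 2*P² - 646 = -646 + 2*P²)
-145019 - p(-464) = -145019 - (-646 + 2*(-464)²) = -145019 - (-646 + 2*215296) = -145019 - (-646 + 430592) = -145019 - 1*429946 = -145019 - 429946 = -574965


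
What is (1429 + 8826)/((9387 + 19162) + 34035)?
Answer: 10255/62584 ≈ 0.16386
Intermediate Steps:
(1429 + 8826)/((9387 + 19162) + 34035) = 10255/(28549 + 34035) = 10255/62584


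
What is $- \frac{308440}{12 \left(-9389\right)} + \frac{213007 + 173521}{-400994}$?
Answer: $\frac{10016656582}{5647398999} \approx 1.7737$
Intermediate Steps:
$- \frac{308440}{12 \left(-9389\right)} + \frac{213007 + 173521}{-400994} = - \frac{308440}{-112668} + 386528 \left(- \frac{1}{400994}\right) = \left(-308440\right) \left(- \frac{1}{112668}\right) - \frac{193264}{200497} = \frac{77110}{28167} - \frac{193264}{200497} = \frac{10016656582}{5647398999}$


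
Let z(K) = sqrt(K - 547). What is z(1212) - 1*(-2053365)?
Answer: 2053365 + sqrt(665) ≈ 2.0534e+6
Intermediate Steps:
z(K) = sqrt(-547 + K)
z(1212) - 1*(-2053365) = sqrt(-547 + 1212) - 1*(-2053365) = sqrt(665) + 2053365 = 2053365 + sqrt(665)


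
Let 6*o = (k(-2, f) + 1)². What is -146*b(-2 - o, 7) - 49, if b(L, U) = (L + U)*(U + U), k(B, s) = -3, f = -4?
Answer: -26719/3 ≈ -8906.3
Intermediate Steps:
o = ⅔ (o = (-3 + 1)²/6 = (⅙)*(-2)² = (⅙)*4 = ⅔ ≈ 0.66667)
b(L, U) = 2*U*(L + U) (b(L, U) = (L + U)*(2*U) = 2*U*(L + U))
-146*b(-2 - o, 7) - 49 = -292*7*((-2 - 1*⅔) + 7) - 49 = -292*7*((-2 - ⅔) + 7) - 49 = -292*7*(-8/3 + 7) - 49 = -292*7*13/3 - 49 = -146*182/3 - 49 = -26572/3 - 49 = -26719/3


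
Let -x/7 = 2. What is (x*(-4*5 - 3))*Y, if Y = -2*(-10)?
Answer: 6440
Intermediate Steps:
x = -14 (x = -7*2 = -14)
Y = 20
(x*(-4*5 - 3))*Y = -14*(-4*5 - 3)*20 = -14*(-20 - 3)*20 = -14*(-23)*20 = 322*20 = 6440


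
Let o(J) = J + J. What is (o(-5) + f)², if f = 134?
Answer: 15376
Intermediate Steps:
o(J) = 2*J
(o(-5) + f)² = (2*(-5) + 134)² = (-10 + 134)² = 124² = 15376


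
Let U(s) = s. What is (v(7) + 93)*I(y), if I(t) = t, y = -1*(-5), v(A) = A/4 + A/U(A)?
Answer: 1915/4 ≈ 478.75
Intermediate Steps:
v(A) = 1 + A/4 (v(A) = A/4 + A/A = A*(¼) + 1 = A/4 + 1 = 1 + A/4)
y = 5
(v(7) + 93)*I(y) = ((1 + (¼)*7) + 93)*5 = ((1 + 7/4) + 93)*5 = (11/4 + 93)*5 = (383/4)*5 = 1915/4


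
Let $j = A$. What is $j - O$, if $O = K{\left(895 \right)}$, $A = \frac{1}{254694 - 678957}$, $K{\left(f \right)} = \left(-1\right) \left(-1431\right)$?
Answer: $- \frac{607120354}{424263} \approx -1431.0$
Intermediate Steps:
$K{\left(f \right)} = 1431$
$A = - \frac{1}{424263}$ ($A = \frac{1}{-424263} = - \frac{1}{424263} \approx -2.357 \cdot 10^{-6}$)
$j = - \frac{1}{424263} \approx -2.357 \cdot 10^{-6}$
$O = 1431$
$j - O = - \frac{1}{424263} - 1431 = - \frac{607120354}{424263}$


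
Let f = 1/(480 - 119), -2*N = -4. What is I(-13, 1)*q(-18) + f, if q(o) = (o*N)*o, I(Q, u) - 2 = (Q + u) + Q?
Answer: -5380343/361 ≈ -14904.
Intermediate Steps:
N = 2 (N = -½*(-4) = 2)
I(Q, u) = 2 + u + 2*Q (I(Q, u) = 2 + ((Q + u) + Q) = 2 + (u + 2*Q) = 2 + u + 2*Q)
f = 1/361 ≈ 0.0027701
q(o) = 2*o² (q(o) = (o*2)*o = (2*o)*o = 2*o²)
I(-13, 1)*q(-18) + f = (2 + 1 + 2*(-13))*(2*(-18)²) + 1/361 = (2 + 1 - 26)*(2*324) + 1/361 = -23*648 + 1/361 = -14904 + 1/361 = -5380343/361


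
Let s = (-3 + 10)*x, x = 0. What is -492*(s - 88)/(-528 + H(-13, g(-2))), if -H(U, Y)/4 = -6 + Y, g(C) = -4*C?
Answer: -5412/67 ≈ -80.776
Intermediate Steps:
H(U, Y) = 24 - 4*Y (H(U, Y) = -4*(-6 + Y) = 24 - 4*Y)
s = 0 (s = (-3 + 10)*0 = 7*0 = 0)
-492*(s - 88)/(-528 + H(-13, g(-2))) = -492*(0 - 88)/(-528 + (24 - (-16)*(-2))) = -(-43296)/(-528 + (24 - 4*8)) = -(-43296)/(-528 + (24 - 32)) = -(-43296)/(-528 - 8) = -(-43296)/(-536) = -(-43296)*(-1)/536 = -492*11/67 = -5412/67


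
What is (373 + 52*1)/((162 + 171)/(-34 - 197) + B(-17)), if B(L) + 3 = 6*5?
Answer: 32725/1968 ≈ 16.629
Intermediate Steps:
B(L) = 27 (B(L) = -3 + 6*5 = -3 + 30 = 27)
(373 + 52*1)/((162 + 171)/(-34 - 197) + B(-17)) = (373 + 52*1)/((162 + 171)/(-34 - 197) + 27) = (373 + 52)/(333/(-231) + 27) = 425/(333*(-1/231) + 27) = 425/(-111/77 + 27) = 425/(1968/77) = 425*(77/1968) = 32725/1968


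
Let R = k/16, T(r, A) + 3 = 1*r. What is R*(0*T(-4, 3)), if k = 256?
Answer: 0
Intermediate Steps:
T(r, A) = -3 + r (T(r, A) = -3 + 1*r = -3 + r)
R = 16 (R = 256/16 = 256*(1/16) = 16)
R*(0*T(-4, 3)) = 16*(0*(-3 - 4)) = 16*(0*(-7)) = 16*0 = 0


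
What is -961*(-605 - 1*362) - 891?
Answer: 928396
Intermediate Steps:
-961*(-605 - 1*362) - 891 = -961*(-605 - 362) - 891 = -961*(-967) - 891 = 929287 - 891 = 928396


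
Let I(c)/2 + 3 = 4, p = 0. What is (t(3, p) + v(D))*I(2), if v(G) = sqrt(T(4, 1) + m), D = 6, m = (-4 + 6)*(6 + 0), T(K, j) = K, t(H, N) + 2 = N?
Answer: 4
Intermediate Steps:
t(H, N) = -2 + N
m = 12 (m = 2*6 = 12)
I(c) = 2 (I(c) = -6 + 2*4 = -6 + 8 = 2)
v(G) = 4 (v(G) = sqrt(4 + 12) = sqrt(16) = 4)
(t(3, p) + v(D))*I(2) = ((-2 + 0) + 4)*2 = (-2 + 4)*2 = 2*2 = 4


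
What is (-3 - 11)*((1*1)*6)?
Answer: -84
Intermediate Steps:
(-3 - 11)*((1*1)*6) = -14*6 = -84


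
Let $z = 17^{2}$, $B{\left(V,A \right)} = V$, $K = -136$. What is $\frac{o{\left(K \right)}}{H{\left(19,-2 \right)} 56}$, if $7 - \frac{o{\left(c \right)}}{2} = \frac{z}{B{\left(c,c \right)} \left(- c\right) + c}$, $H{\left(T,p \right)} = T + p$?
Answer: $\frac{7689}{521696} \approx 0.014738$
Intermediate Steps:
$z = 289$
$o{\left(c \right)} = 14 - \frac{578}{c - c^{2}}$ ($o{\left(c \right)} = 14 - 2 \frac{289}{c \left(- c\right) + c} = 14 - 2 \frac{289}{- c^{2} + c} = 14 - 2 \frac{289}{c - c^{2}} = 14 - \frac{578}{c - c^{2}}$)
$\frac{o{\left(K \right)}}{H{\left(19,-2 \right)} 56} = \frac{2 \frac{1}{-136} \frac{1}{-1 - 136} \left(289 - -952 + 7 \left(-136\right)^{2}\right)}{\left(19 - 2\right) 56} = \frac{2 \left(- \frac{1}{136}\right) \frac{1}{-137} \left(289 + 952 + 7 \cdot 18496\right)}{17 \cdot 56} = \frac{2 \left(- \frac{1}{136}\right) \left(- \frac{1}{137}\right) \left(289 + 952 + 129472\right)}{952} = 2 \left(- \frac{1}{136}\right) \left(- \frac{1}{137}\right) 130713 \cdot \frac{1}{952} = \frac{7689}{548} \cdot \frac{1}{952} = \frac{7689}{521696}$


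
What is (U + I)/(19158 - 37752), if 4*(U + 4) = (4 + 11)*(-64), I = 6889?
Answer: -2215/6198 ≈ -0.35737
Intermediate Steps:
U = -244 (U = -4 + ((4 + 11)*(-64))/4 = -4 + (15*(-64))/4 = -4 + (1/4)*(-960) = -4 - 240 = -244)
(U + I)/(19158 - 37752) = (-244 + 6889)/(19158 - 37752) = 6645/(-18594) = 6645*(-1/18594) = -2215/6198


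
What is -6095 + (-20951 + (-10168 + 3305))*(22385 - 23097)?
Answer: 19797473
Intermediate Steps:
-6095 + (-20951 + (-10168 + 3305))*(22385 - 23097) = -6095 + (-20951 - 6863)*(-712) = -6095 - 27814*(-712) = -6095 + 19803568 = 19797473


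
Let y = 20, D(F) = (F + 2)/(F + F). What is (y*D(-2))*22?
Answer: 0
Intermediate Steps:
D(F) = (2 + F)/(2*F) (D(F) = (2 + F)/((2*F)) = (2 + F)*(1/(2*F)) = (2 + F)/(2*F))
(y*D(-2))*22 = (20*((½)*(2 - 2)/(-2)))*22 = (20*((½)*(-½)*0))*22 = (20*0)*22 = 0*22 = 0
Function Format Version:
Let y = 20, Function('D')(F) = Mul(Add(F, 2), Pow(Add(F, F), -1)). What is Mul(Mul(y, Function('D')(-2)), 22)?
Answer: 0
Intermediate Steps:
Function('D')(F) = Mul(Rational(1, 2), Pow(F, -1), Add(2, F)) (Function('D')(F) = Mul(Add(2, F), Pow(Mul(2, F), -1)) = Mul(Add(2, F), Mul(Rational(1, 2), Pow(F, -1))) = Mul(Rational(1, 2), Pow(F, -1), Add(2, F)))
Mul(Mul(y, Function('D')(-2)), 22) = Mul(Mul(20, Mul(Rational(1, 2), Pow(-2, -1), Add(2, -2))), 22) = Mul(Mul(20, Mul(Rational(1, 2), Rational(-1, 2), 0)), 22) = Mul(Mul(20, 0), 22) = Mul(0, 22) = 0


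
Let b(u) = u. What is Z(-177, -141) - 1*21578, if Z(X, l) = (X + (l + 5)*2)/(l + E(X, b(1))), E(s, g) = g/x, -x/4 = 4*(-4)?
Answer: -194669558/9023 ≈ -21575.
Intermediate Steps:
x = 64 (x = -16*(-4) = -4*(-16) = 64)
E(s, g) = g/64
Z(X, l) = (10 + X + 2*l)/(1/64 + l) (Z(X, l) = (X + (l + 5)*2)/(l + (1/64)*1) = (X + (5 + l)*2)/(l + 1/64) = (X + (10 + 2*l))/(1/64 + l) = (10 + X + 2*l)/(1/64 + l))
Z(-177, -141) - 1*21578 = 64*(10 - 177 + 2*(-141))/(1 + 64*(-141)) - 1*21578 = 64*(10 - 177 - 282)/(1 - 9024) - 21578 = 64*(-449)/(-9023) - 21578 = 64*(-1/9023)*(-449) - 21578 = 28736/9023 - 21578 = -194669558/9023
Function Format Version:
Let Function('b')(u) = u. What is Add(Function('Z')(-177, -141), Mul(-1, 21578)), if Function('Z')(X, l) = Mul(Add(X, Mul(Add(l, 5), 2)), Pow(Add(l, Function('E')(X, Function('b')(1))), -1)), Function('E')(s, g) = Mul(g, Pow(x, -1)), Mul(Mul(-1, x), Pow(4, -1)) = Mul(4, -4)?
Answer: Rational(-194669558, 9023) ≈ -21575.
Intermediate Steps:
x = 64 (x = Mul(-4, Mul(4, -4)) = Mul(-4, -16) = 64)
Function('E')(s, g) = Mul(Rational(1, 64), g) (Function('E')(s, g) = Mul(g, Pow(64, -1)) = Mul(g, Rational(1, 64)) = Mul(Rational(1, 64), g))
Function('Z')(X, l) = Mul(Pow(Add(Rational(1, 64), l), -1), Add(10, X, Mul(2, l))) (Function('Z')(X, l) = Mul(Add(X, Mul(Add(l, 5), 2)), Pow(Add(l, Mul(Rational(1, 64), 1)), -1)) = Mul(Add(X, Mul(Add(5, l), 2)), Pow(Add(l, Rational(1, 64)), -1)) = Mul(Add(X, Add(10, Mul(2, l))), Pow(Add(Rational(1, 64), l), -1)) = Mul(Add(10, X, Mul(2, l)), Pow(Add(Rational(1, 64), l), -1)) = Mul(Pow(Add(Rational(1, 64), l), -1), Add(10, X, Mul(2, l))))
Add(Function('Z')(-177, -141), Mul(-1, 21578)) = Add(Mul(64, Pow(Add(1, Mul(64, -141)), -1), Add(10, -177, Mul(2, -141))), Mul(-1, 21578)) = Add(Mul(64, Pow(Add(1, -9024), -1), Add(10, -177, -282)), -21578) = Add(Mul(64, Pow(-9023, -1), -449), -21578) = Add(Mul(64, Rational(-1, 9023), -449), -21578) = Add(Rational(28736, 9023), -21578) = Rational(-194669558, 9023)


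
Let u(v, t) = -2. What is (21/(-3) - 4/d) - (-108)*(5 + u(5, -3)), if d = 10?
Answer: 1583/5 ≈ 316.60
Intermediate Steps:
(21/(-3) - 4/d) - (-108)*(5 + u(5, -3)) = (21/(-3) - 4/10) - (-108)*(5 - 2) = (21*(-⅓) - 4*⅒) - (-108)*3 = (-7 - ⅖) - 36*(-9) = -37/5 + 324 = 1583/5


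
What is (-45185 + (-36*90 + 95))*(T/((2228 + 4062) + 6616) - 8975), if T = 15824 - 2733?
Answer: 103657341805/239 ≈ 4.3371e+8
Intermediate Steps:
T = 13091
(-45185 + (-36*90 + 95))*(T/((2228 + 4062) + 6616) - 8975) = (-45185 + (-36*90 + 95))*(13091/((2228 + 4062) + 6616) - 8975) = (-45185 + (-3240 + 95))*(13091/(6290 + 6616) - 8975) = (-45185 - 3145)*(13091/12906 - 8975) = -48330*(13091*(1/12906) - 8975) = -48330*(13091/12906 - 8975) = -48330*(-115818259/12906) = 103657341805/239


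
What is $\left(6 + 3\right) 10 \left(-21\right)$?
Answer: $-1890$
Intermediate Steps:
$\left(6 + 3\right) 10 \left(-21\right) = 9 \cdot 10 \left(-21\right) = 90 \left(-21\right) = -1890$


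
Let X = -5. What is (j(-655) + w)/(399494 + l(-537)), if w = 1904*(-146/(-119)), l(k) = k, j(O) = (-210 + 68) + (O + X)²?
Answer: 437794/398957 ≈ 1.0973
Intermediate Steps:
j(O) = -142 + (-5 + O)² (j(O) = (-210 + 68) + (O - 5)² = -142 + (-5 + O)²)
w = 2336 (w = 1904*(-146*(-1/119)) = 1904*(146/119) = 2336)
(j(-655) + w)/(399494 + l(-537)) = ((-142 + (-5 - 655)²) + 2336)/(399494 - 537) = ((-142 + (-660)²) + 2336)/398957 = ((-142 + 435600) + 2336)*(1/398957) = (435458 + 2336)*(1/398957) = 437794*(1/398957) = 437794/398957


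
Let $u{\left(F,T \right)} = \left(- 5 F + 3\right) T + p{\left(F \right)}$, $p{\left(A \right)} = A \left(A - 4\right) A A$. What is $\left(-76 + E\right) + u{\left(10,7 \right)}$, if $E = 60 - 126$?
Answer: $5529$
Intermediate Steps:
$p{\left(A \right)} = A^{3} \left(-4 + A\right)$ ($p{\left(A \right)} = A \left(-4 + A\right) A A = A A \left(-4 + A\right) A = A^{2} \left(-4 + A\right) A = A^{3} \left(-4 + A\right)$)
$u{\left(F,T \right)} = T \left(3 - 5 F\right) + F^{3} \left(-4 + F\right)$ ($u{\left(F,T \right)} = \left(- 5 F + 3\right) T + F^{3} \left(-4 + F\right) = \left(3 - 5 F\right) T + F^{3} \left(-4 + F\right) = T \left(3 - 5 F\right) + F^{3} \left(-4 + F\right)$)
$E = -66$
$\left(-76 + E\right) + u{\left(10,7 \right)} = \left(-76 - 66\right) + \left(3 \cdot 7 + 10^{3} \left(-4 + 10\right) - 50 \cdot 7\right) = -142 + \left(21 + 1000 \cdot 6 - 350\right) = -142 + \left(21 + 6000 - 350\right) = -142 + 5671 = 5529$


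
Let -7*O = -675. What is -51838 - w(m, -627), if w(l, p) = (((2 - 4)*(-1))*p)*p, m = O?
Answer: -838096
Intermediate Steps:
O = 675/7 (O = -1/7*(-675) = 675/7 ≈ 96.429)
m = 675/7 ≈ 96.429
w(l, p) = 2*p**2 (w(l, p) = ((-2*(-1))*p)*p = (2*p)*p = 2*p**2)
-51838 - w(m, -627) = -51838 - 2*(-627)**2 = -51838 - 2*393129 = -51838 - 1*786258 = -51838 - 786258 = -838096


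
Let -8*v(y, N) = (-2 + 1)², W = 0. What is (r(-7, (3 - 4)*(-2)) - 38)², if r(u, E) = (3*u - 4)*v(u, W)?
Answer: 77841/64 ≈ 1216.3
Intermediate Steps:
v(y, N) = -⅛ (v(y, N) = -(-2 + 1)²/8 = -⅛*(-1)² = -⅛*1 = -⅛)
r(u, E) = ½ - 3*u/8 (r(u, E) = (3*u - 4)*(-⅛) = (-4 + 3*u)*(-⅛) = ½ - 3*u/8)
(r(-7, (3 - 4)*(-2)) - 38)² = ((½ - 3/8*(-7)) - 38)² = ((½ + 21/8) - 38)² = (25/8 - 38)² = (-279/8)² = 77841/64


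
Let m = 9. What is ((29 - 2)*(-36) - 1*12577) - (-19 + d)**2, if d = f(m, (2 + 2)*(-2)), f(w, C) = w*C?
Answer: -21830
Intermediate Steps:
f(w, C) = C*w
d = -72 (d = ((2 + 2)*(-2))*9 = (4*(-2))*9 = -8*9 = -72)
((29 - 2)*(-36) - 1*12577) - (-19 + d)**2 = ((29 - 2)*(-36) - 1*12577) - (-19 - 72)**2 = (27*(-36) - 12577) - 1*(-91)**2 = (-972 - 12577) - 1*8281 = -13549 - 8281 = -21830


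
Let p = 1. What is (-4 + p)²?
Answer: 9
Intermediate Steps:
(-4 + p)² = (-4 + 1)² = (-3)² = 9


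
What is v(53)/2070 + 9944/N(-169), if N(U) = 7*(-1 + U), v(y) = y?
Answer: -2052101/246330 ≈ -8.3307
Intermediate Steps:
N(U) = -7 + 7*U
v(53)/2070 + 9944/N(-169) = 53/2070 + 9944/(-7 + 7*(-169)) = 53*(1/2070) + 9944/(-7 - 1183) = 53/2070 + 9944/(-1190) = 53/2070 + 9944*(-1/1190) = 53/2070 - 4972/595 = -2052101/246330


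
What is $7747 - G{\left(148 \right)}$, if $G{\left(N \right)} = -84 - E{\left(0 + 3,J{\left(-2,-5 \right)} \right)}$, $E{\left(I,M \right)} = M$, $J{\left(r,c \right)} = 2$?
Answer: $7833$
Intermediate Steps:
$G{\left(N \right)} = -86$ ($G{\left(N \right)} = -84 - 2 = -86$)
$7747 - G{\left(148 \right)} = 7747 - -86 = 7747 + 86 = 7833$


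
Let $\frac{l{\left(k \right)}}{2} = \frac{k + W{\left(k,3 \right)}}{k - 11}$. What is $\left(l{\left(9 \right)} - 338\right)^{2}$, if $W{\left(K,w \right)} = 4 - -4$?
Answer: $126025$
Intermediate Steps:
$W{\left(K,w \right)} = 8$ ($W{\left(K,w \right)} = 4 + 4 = 8$)
$l{\left(k \right)} = \frac{2 \left(8 + k\right)}{-11 + k}$ ($l{\left(k \right)} = 2 \frac{k + 8}{k - 11} = 2 \frac{8 + k}{-11 + k} = \frac{2 \left(8 + k\right)}{-11 + k}$)
$\left(l{\left(9 \right)} - 338\right)^{2} = \left(\frac{2 \left(8 + 9\right)}{-11 + 9} - 338\right)^{2} = \left(2 \frac{1}{-2} \cdot 17 - 338\right)^{2} = \left(2 \left(- \frac{1}{2}\right) 17 - 338\right)^{2} = \left(-17 - 338\right)^{2} = \left(-355\right)^{2} = 126025$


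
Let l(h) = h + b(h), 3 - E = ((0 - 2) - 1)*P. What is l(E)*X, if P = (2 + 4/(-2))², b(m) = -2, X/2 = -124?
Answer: -248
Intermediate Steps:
X = -248 (X = 2*(-124) = -248)
P = 0 (P = (2 + 4*(-½))² = (2 - 2)² = 0² = 0)
E = 3 (E = 3 - ((0 - 2) - 1)*0 = 3 - (-2 - 1)*0 = 3 - (-3)*0 = 3 - 1*0 = 3 + 0 = 3)
l(h) = -2 + h (l(h) = h - 2 = -2 + h)
l(E)*X = (-2 + 3)*(-248) = 1*(-248) = -248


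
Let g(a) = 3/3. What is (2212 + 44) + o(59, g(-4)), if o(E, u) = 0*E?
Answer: 2256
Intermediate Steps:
g(a) = 1 (g(a) = 3*(⅓) = 1)
o(E, u) = 0
(2212 + 44) + o(59, g(-4)) = (2212 + 44) + 0 = 2256 + 0 = 2256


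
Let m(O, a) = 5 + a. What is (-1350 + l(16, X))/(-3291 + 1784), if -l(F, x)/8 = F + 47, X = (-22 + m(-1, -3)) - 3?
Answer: 1854/1507 ≈ 1.2303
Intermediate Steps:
X = -23 (X = (-22 + (5 - 3)) - 3 = (-22 + 2) - 3 = -20 - 3 = -23)
l(F, x) = -376 - 8*F (l(F, x) = -8*(F + 47) = -8*(47 + F) = -376 - 8*F)
(-1350 + l(16, X))/(-3291 + 1784) = (-1350 + (-376 - 8*16))/(-3291 + 1784) = (-1350 + (-376 - 128))/(-1507) = (-1350 - 504)*(-1/1507) = -1854*(-1/1507) = 1854/1507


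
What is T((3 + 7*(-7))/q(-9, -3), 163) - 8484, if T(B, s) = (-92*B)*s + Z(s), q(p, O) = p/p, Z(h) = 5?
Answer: 681337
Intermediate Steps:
q(p, O) = 1
T(B, s) = 5 - 92*B*s (T(B, s) = (-92*B)*s + 5 = -92*B*s + 5 = 5 - 92*B*s)
T((3 + 7*(-7))/q(-9, -3), 163) - 8484 = (5 - 92*(3 + 7*(-7))/1*163) - 8484 = (5 - 92*(3 - 49)*1*163) - 8484 = (5 - 92*(-46*1)*163) - 8484 = (5 - 92*(-46)*163) - 8484 = (5 + 689816) - 8484 = 689821 - 8484 = 681337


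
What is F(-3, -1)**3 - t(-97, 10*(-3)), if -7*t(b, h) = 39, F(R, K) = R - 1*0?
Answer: -150/7 ≈ -21.429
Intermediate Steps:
F(R, K) = R (F(R, K) = R + 0 = R)
t(b, h) = -39/7 (t(b, h) = -1/7*39 = -39/7)
F(-3, -1)**3 - t(-97, 10*(-3)) = (-3)**3 - 1*(-39/7) = -27 + 39/7 = -150/7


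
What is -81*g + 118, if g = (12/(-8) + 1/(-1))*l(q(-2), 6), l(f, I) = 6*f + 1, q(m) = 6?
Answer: 15221/2 ≈ 7610.5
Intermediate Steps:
l(f, I) = 1 + 6*f
g = -185/2 (g = (12/(-8) + 1/(-1))*(1 + 6*6) = (12*(-⅛) + 1*(-1))*(1 + 36) = (-3/2 - 1)*37 = -5/2*37 = -185/2 ≈ -92.500)
-81*g + 118 = -81*(-185/2) + 118 = 14985/2 + 118 = 15221/2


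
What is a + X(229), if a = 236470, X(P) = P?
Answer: 236699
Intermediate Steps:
a + X(229) = 236470 + 229 = 236699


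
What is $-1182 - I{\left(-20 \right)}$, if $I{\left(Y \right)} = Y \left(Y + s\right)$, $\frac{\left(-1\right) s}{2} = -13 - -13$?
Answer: $-1582$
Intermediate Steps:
$s = 0$ ($s = - 2 \left(-13 - -13\right) = - 2 \left(-13 + 13\right) = \left(-2\right) 0 = 0$)
$I{\left(Y \right)} = Y^{2}$ ($I{\left(Y \right)} = Y \left(Y + 0\right) = Y Y = Y^{2}$)
$-1182 - I{\left(-20 \right)} = -1182 - \left(-20\right)^{2} = -1182 - 400 = -1582$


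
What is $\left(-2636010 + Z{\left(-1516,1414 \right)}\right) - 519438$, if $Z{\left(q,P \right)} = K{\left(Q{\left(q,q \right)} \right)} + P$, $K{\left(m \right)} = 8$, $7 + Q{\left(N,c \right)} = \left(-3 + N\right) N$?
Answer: $-3154026$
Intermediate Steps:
$Q{\left(N,c \right)} = -7 + N \left(-3 + N\right)$ ($Q{\left(N,c \right)} = -7 + \left(-3 + N\right) N = -7 + N \left(-3 + N\right)$)
$Z{\left(q,P \right)} = 8 + P$
$\left(-2636010 + Z{\left(-1516,1414 \right)}\right) - 519438 = \left(-2636010 + \left(8 + 1414\right)\right) - 519438 = \left(-2636010 + 1422\right) - 519438 = -2634588 - 519438 = -3154026$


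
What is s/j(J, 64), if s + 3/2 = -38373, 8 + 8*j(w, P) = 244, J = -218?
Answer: -76749/59 ≈ -1300.8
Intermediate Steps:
j(w, P) = 59/2 (j(w, P) = -1 + (1/8)*244 = -1 + 61/2 = 59/2)
s = -76749/2 (s = -3/2 - 38373 = -76749/2 ≈ -38375.)
s/j(J, 64) = -76749/(2*59/2) = -76749/2*2/59 = -76749/59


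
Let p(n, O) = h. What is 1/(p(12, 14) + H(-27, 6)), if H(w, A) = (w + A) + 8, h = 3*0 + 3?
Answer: -⅒ ≈ -0.10000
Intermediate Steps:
h = 3 (h = 0 + 3 = 3)
p(n, O) = 3
H(w, A) = 8 + A + w (H(w, A) = (A + w) + 8 = 8 + A + w)
1/(p(12, 14) + H(-27, 6)) = 1/(3 + (8 + 6 - 27)) = 1/(3 - 13) = 1/(-10) = -⅒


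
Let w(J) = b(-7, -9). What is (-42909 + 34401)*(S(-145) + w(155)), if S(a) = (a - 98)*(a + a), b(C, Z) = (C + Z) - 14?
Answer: -599303520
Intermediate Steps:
b(C, Z) = -14 + C + Z
w(J) = -30 (w(J) = -14 - 7 - 9 = -30)
S(a) = 2*a*(-98 + a) (S(a) = (-98 + a)*(2*a) = 2*a*(-98 + a))
(-42909 + 34401)*(S(-145) + w(155)) = (-42909 + 34401)*(2*(-145)*(-98 - 145) - 30) = -8508*(2*(-145)*(-243) - 30) = -8508*(70470 - 30) = -8508*70440 = -599303520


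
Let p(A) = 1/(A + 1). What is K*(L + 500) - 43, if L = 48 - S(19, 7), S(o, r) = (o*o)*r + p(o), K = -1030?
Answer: 4076757/2 ≈ 2.0384e+6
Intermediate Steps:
p(A) = 1/(1 + A)
S(o, r) = 1/(1 + o) + r*o**2 (S(o, r) = (o*o)*r + 1/(1 + o) = o**2*r + 1/(1 + o) = r*o**2 + 1/(1 + o) = 1/(1 + o) + r*o**2)
L = -49581/20 (L = 48 - (1 + 7*19**2*(1 + 19))/(1 + 19) = 48 - (1 + 7*361*20)/20 = 48 - (1 + 50540)/20 = 48 - 50541/20 = -49581/20 ≈ -2479.1)
K*(L + 500) - 43 = -1030*(-49581/20 + 500) - 43 = -1030*(-39581/20) - 43 = 4076843/2 - 43 = 4076757/2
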